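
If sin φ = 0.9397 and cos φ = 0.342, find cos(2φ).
cos(2φ) = cos²φ - sin²φ = -0.7661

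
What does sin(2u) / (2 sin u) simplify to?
sin(2u) / (2 sin u) = cos u (using Double angle)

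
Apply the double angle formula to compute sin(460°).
sin(460°) = 2 sin 230° cos 230° = 0.9848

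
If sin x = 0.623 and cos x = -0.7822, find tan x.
tan x = sin x / cos x = -0.7965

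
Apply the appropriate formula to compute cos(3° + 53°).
cos(3° + 53°) = cos 3° cos 53° - sin 3° sin 53° = 0.5592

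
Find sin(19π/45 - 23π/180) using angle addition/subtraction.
sin(19π/45 - 23π/180) = sin 19π/45 cos 23π/180 - cos 19π/45 sin 23π/180 = 0.7986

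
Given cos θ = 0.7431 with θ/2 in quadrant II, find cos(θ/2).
cos(θ/2) = ±√((1 + cos θ)/2); negative since θ/2 ∈ QII, so cos(θ/2) = -0.9336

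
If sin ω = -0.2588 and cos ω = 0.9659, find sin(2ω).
sin(2ω) = 2 sin ω cos ω = -0.4999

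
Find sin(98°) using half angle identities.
sin(98°) = √((1 - cos 196°)/2) = 0.9903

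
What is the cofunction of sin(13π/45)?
sin(13π/45) = cos(π/2 - 13π/45) = cos(19π/90)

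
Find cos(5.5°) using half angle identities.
cos(5.5°) = √((1 + cos 11°)/2) = 0.9954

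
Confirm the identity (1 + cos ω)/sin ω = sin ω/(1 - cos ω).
RHS = sin ω(1 + cos ω) / ((1 - cos ω)(1 + cos ω)) = sin ω(1 + cos ω) / (1 - cos²ω) = sin ω(1 + cos ω) / sin²ω = (1 + cos ω)/sin ω = LHS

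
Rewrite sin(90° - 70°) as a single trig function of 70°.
sin(90° - 70°) = cos(70°)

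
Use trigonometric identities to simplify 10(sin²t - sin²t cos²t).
10(sin²t - sin²t cos²t) = 10(sin⁴t) (using Factoring)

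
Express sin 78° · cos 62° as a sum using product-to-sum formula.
sin 78° cos 62° = (1/2)[sin(78°+62°) + sin(78°-62°)]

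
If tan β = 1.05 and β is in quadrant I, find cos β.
cos β = 0.6897 (using tan²β + 1 = sec²β)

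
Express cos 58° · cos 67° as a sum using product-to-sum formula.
cos 58° cos 67° = (1/2)[cos(58°-67°) + cos(58°+67°)]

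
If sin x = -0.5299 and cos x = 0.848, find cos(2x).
cos(2x) = cos²x - sin²x = 0.4383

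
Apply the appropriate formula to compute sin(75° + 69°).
sin(75° + 69°) = sin 75° cos 69° + cos 75° sin 69° = 0.5878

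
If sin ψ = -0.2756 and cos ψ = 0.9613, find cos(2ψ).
cos(2ψ) = cos²ψ - sin²ψ = 0.8481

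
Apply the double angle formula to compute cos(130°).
cos(130°) = cos²65° - sin²65° = -0.6428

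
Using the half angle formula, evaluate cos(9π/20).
cos(9π/20) = √((1 + cos 9π/10)/2) = 0.1564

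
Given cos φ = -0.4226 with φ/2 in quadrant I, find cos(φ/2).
cos(φ/2) = ±√((1 + cos φ)/2); positive since φ/2 ∈ QI, so cos(φ/2) = 0.5373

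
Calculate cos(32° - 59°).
cos(32° - 59°) = cos 32° cos 59° + sin 32° sin 59° = 0.891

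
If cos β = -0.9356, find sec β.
sec β = 1/cos β = -1.069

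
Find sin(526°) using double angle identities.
sin(526°) = 2 sin 263° cos 263° = 0.2419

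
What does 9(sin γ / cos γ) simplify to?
9(sin γ / cos γ) = 9(tan γ) (using Quotient identity)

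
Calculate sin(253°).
sin(253°) = -0.9563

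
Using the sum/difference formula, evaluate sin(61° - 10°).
sin(61° - 10°) = sin 61° cos 10° - cos 61° sin 10° = 0.7771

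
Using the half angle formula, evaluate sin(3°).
sin(3°) = √((1 - cos 6°)/2) = 0.05234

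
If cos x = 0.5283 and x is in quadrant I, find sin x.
sin x = 0.8491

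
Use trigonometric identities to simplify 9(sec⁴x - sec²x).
9(sec⁴x - sec²x) = 9(tan⁴x + tan²x) (using Pythagorean)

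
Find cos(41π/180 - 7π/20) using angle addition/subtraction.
cos(41π/180 - 7π/20) = cos 41π/180 cos 7π/20 + sin 41π/180 sin 7π/20 = 0.9272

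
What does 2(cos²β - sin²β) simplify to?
2(cos²β - sin²β) = 2(cos(2β)) (using Double angle)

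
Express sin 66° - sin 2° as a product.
sin 66° - sin 2° = 2 cos(34°) sin(32°)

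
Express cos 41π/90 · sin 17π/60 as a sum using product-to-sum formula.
cos 41π/90 sin 17π/60 = (1/2)[sin(41π/90+17π/60) - sin(41π/90-17π/60)]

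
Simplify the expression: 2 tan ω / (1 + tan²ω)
2 tan ω / (1 + tan²ω) = sin(2ω) (using Double angle)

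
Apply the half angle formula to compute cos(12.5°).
cos(12.5°) = √((1 + cos 25°)/2) = 0.9763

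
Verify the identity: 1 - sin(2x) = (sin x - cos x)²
RHS = sin²x - 2 sin x cos x + cos²x = (sin²x + cos²x) - 2 sin x cos x = 1 - sin(2x) = LHS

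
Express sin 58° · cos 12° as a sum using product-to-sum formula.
sin 58° cos 12° = (1/2)[sin(58°+12°) + sin(58°-12°)]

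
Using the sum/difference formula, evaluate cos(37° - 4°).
cos(37° - 4°) = cos 37° cos 4° + sin 37° sin 4° = 0.8387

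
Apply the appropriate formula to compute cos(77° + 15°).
cos(77° + 15°) = cos 77° cos 15° - sin 77° sin 15° = -0.0349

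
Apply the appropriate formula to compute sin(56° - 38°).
sin(56° - 38°) = sin 56° cos 38° - cos 56° sin 38° = 0.309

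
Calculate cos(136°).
cos(136°) = -0.7193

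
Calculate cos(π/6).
cos(π/6) = √3/2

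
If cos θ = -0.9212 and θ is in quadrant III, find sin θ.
sin θ = -0.3891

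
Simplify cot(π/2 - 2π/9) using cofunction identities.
cot(π/2 - 2π/9) = tan(2π/9)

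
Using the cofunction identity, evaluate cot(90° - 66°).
cot(90° - 66°) = tan(66°) = 2.246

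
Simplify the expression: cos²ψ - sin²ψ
cos²ψ - sin²ψ = cos(2ψ) (using Double angle)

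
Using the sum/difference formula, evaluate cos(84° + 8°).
cos(84° + 8°) = cos 84° cos 8° - sin 84° sin 8° = -0.0349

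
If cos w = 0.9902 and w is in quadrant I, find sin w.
sin w = 0.1397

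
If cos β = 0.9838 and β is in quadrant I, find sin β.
sin β = 0.1793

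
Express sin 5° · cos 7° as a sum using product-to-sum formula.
sin 5° cos 7° = (1/2)[sin(5°+7°) + sin(5°-7°)]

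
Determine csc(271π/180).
csc(271π/180) = -1.0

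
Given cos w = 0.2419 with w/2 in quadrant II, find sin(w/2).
sin(w/2) = ±√((1 - cos w)/2); positive since w/2 ∈ QII, so sin(w/2) = 0.6157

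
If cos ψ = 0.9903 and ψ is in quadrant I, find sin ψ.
sin ψ = 0.1389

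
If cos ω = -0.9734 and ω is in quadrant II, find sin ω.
sin ω = 0.2291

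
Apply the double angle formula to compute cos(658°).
cos(658°) = cos²329° - sin²329° = 0.4695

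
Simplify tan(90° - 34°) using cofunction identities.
tan(90° - 34°) = cot(34°)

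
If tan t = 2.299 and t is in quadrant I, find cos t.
cos t = 0.3989 (using tan²t + 1 = sec²t)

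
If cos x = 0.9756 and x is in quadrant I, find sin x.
sin x = 0.2196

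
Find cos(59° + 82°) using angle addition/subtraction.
cos(59° + 82°) = cos 59° cos 82° - sin 59° sin 82° = -0.7771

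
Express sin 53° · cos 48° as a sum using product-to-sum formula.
sin 53° cos 48° = (1/2)[sin(53°+48°) + sin(53°-48°)]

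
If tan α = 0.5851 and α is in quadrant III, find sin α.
sin α = -0.505 (using tan²α + 1 = sec²α)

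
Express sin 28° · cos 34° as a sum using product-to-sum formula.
sin 28° cos 34° = (1/2)[sin(28°+34°) + sin(28°-34°)]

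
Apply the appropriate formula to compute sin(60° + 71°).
sin(60° + 71°) = sin 60° cos 71° + cos 60° sin 71° = 0.7547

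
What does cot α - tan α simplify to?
cot α - tan α = 2 cot(2α) (using Double angle)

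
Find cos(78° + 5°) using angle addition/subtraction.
cos(78° + 5°) = cos 78° cos 5° - sin 78° sin 5° = 0.1219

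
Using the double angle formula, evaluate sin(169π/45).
sin(169π/45) = 2 sin 169π/90 cos 169π/90 = -0.6947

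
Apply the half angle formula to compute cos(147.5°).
cos(147.5°) = -√((1 + cos 295°)/2) = -0.8434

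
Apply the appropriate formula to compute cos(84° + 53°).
cos(84° + 53°) = cos 84° cos 53° - sin 84° sin 53° = -0.7314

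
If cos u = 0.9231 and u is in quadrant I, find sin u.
sin u = 0.3846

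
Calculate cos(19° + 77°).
cos(19° + 77°) = cos 19° cos 77° - sin 19° sin 77° = -0.1045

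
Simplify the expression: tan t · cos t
tan t · cos t = sin t (using Quotient identity)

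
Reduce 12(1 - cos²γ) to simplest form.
12(1 - cos²γ) = 12(sin²γ) (using Pythagorean identity)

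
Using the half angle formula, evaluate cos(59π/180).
cos(59π/180) = √((1 + cos 59π/90)/2) = 0.515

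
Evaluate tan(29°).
tan(29°) = 0.5543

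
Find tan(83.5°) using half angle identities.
tan(83.5°) = sin 167° / (1 + cos 167°) = 8.777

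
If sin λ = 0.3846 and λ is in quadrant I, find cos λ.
cos λ = 0.9231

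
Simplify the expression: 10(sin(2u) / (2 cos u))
10(sin(2u) / (2 cos u)) = 10(sin u) (using Double angle)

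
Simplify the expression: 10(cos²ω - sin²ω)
10(cos²ω - sin²ω) = 10(cos(2ω)) (using Double angle)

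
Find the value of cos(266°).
cos(266°) = -0.06976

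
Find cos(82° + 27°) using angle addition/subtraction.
cos(82° + 27°) = cos 82° cos 27° - sin 82° sin 27° = -0.3256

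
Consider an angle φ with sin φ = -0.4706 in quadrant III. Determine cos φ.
cos φ = ±√(1 - sin²φ) = -0.8823 (negative in QIII)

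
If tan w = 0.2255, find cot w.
cot w = 1/tan w = 4.435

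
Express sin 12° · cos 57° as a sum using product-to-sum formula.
sin 12° cos 57° = (1/2)[sin(12°+57°) + sin(12°-57°)]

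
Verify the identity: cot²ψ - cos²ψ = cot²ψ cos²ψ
LHS = cos²ψ/sin²ψ - cos²ψ = cos²ψ(1/sin²ψ - 1) = cos²ψ · (1 - sin²ψ)/sin²ψ = cos²ψ · cos²ψ/sin²ψ = cos²ψ · cot²ψ = RHS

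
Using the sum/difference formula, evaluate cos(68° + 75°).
cos(68° + 75°) = cos 68° cos 75° - sin 68° sin 75° = -0.7986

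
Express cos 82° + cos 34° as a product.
cos 82° + cos 34° = 2 cos(58°) cos(24°)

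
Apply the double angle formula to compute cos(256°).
cos(256°) = cos²128° - sin²128° = -0.2419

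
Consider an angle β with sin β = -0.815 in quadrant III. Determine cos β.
cos β = ±√(1 - sin²β) = -0.5795 (negative in QIII)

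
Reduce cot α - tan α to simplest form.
cot α - tan α = 2 cot(2α) (using Double angle)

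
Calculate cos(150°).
cos(150°) = -√3/2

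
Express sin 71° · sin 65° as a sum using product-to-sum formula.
sin 71° sin 65° = (1/2)[cos(71°-65°) - cos(71°+65°)]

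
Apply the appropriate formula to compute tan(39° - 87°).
tan(39° - 87°) = (tan 39° - tan 87°)/(1 + tan 39° tan 87°) = -1.111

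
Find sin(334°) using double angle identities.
sin(334°) = 2 sin 167° cos 167° = -0.4384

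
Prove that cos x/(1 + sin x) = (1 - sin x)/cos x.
RHS = (1 - sin x)(1 + sin x) / (cos x(1 + sin x)) = (1 - sin²x) / (cos x(1 + sin x)) = cos²x / (cos x(1 + sin x)) = cos x/(1 + sin x) = LHS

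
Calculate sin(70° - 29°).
sin(70° - 29°) = sin 70° cos 29° - cos 70° sin 29° = 0.6561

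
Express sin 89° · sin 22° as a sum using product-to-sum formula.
sin 89° sin 22° = (1/2)[cos(89°-22°) - cos(89°+22°)]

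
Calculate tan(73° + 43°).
tan(73° + 43°) = (tan 73° + tan 43°)/(1 - tan 73° tan 43°) = -2.05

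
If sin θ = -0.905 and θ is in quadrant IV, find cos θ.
cos θ = 0.4254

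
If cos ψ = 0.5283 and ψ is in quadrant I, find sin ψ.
sin ψ = 0.8491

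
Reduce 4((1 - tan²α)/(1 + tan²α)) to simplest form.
4((1 - tan²α)/(1 + tan²α)) = 4(cos(2α)) (using Double angle)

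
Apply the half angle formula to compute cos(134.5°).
cos(134.5°) = -√((1 + cos 269°)/2) = -0.7009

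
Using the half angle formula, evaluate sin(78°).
sin(78°) = √((1 - cos 156°)/2) = 0.9781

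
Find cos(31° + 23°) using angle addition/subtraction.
cos(31° + 23°) = cos 31° cos 23° - sin 31° sin 23° = 0.5878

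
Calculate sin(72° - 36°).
sin(72° - 36°) = sin 72° cos 36° - cos 72° sin 36° = 0.5878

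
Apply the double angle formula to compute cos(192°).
cos(192°) = cos²96° - sin²96° = -0.9781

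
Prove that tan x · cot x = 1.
LHS = (sin x/cos x) · (cos x/sin x) = 1 = RHS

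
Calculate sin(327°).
sin(327°) = -0.5446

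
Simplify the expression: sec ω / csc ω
sec ω / csc ω = tan ω (using Reciprocal identities)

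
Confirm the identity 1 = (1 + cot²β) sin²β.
RHS = csc²β · sin²β = (1/sin²β) · sin²β = 1 = LHS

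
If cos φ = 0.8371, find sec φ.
sec φ = 1/cos φ = 1.195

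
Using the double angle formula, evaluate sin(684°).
sin(684°) = 2 sin 342° cos 342° = -0.5878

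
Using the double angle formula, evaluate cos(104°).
cos(104°) = cos²52° - sin²52° = -0.2419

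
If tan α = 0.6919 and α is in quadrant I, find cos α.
cos α = 0.8223 (using tan²α + 1 = sec²α)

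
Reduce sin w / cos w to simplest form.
sin w / cos w = tan w (using Quotient identity)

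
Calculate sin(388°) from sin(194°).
sin(388°) = 2 sin 194° cos 194° = 0.4695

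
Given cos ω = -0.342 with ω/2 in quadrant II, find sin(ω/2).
sin(ω/2) = ±√((1 - cos ω)/2); positive since ω/2 ∈ QII, so sin(ω/2) = 0.8191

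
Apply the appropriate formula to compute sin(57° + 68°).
sin(57° + 68°) = sin 57° cos 68° + cos 57° sin 68° = 0.8192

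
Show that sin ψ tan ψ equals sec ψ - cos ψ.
RHS = 1/cos ψ - cos ψ = (1 - cos²ψ)/cos ψ = sin²ψ/cos ψ = sin ψ · (sin ψ/cos ψ) = sin ψ tan ψ = LHS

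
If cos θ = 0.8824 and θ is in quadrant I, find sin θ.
sin θ = 0.4705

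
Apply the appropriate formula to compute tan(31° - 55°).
tan(31° - 55°) = (tan 31° - tan 55°)/(1 + tan 31° tan 55°) = -0.4452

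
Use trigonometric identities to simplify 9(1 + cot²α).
9(1 + cot²α) = 9(csc²α) (using Pythagorean identity)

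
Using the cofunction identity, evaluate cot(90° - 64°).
cot(90° - 64°) = tan(64°) = 2.05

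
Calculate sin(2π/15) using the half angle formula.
sin(2π/15) = √((1 - cos 4π/15)/2) = 0.4067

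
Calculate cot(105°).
cot(105°) = -(2-√3)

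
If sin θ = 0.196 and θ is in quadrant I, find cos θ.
cos θ = 0.9806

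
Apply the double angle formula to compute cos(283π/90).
cos(283π/90) = cos²283π/180 - sin²283π/180 = -0.8988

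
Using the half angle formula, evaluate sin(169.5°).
sin(169.5°) = √((1 - cos 339°)/2) = 0.1822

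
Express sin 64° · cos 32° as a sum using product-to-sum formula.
sin 64° cos 32° = (1/2)[sin(64°+32°) + sin(64°-32°)]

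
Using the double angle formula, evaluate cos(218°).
cos(218°) = cos²109° - sin²109° = -0.788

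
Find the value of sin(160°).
sin(160°) = 0.342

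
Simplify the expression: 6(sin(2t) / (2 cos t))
6(sin(2t) / (2 cos t)) = 6(sin t) (using Double angle)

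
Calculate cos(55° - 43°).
cos(55° - 43°) = cos 55° cos 43° + sin 55° sin 43° = 0.9781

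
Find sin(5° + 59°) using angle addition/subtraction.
sin(5° + 59°) = sin 5° cos 59° + cos 5° sin 59° = 0.8988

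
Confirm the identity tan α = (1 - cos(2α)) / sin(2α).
RHS = 2sin²α / (2 sin α cos α) = sin α/cos α = tan α = LHS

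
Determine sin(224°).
sin(224°) = -0.6947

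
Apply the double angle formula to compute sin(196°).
sin(196°) = 2 sin 98° cos 98° = -0.2756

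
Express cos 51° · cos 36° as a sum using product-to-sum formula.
cos 51° cos 36° = (1/2)[cos(51°-36°) + cos(51°+36°)]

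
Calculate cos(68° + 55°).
cos(68° + 55°) = cos 68° cos 55° - sin 68° sin 55° = -0.5446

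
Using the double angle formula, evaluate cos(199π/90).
cos(199π/90) = cos²199π/180 - sin²199π/180 = 0.788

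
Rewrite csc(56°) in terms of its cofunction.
csc(56°) = sec(90° - 56°) = sec(34°)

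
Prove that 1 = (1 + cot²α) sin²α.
RHS = csc²α · sin²α = (1/sin²α) · sin²α = 1 = LHS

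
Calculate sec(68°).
sec(68°) = 2.669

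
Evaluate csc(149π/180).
csc(149π/180) = 1.942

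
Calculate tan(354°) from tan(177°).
tan(354°) = 2 tan 177° / (1 - tan²177°) = -0.1051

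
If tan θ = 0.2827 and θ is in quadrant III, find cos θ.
cos θ = -0.9623 (using tan²θ + 1 = sec²θ)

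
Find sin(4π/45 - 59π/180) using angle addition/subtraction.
sin(4π/45 - 59π/180) = sin 4π/45 cos 59π/180 - cos 4π/45 sin 59π/180 = -0.682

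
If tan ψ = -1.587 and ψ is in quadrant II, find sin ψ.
sin ψ = 0.846 (using tan²ψ + 1 = sec²ψ)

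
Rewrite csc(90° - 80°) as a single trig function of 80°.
csc(90° - 80°) = sec(80°)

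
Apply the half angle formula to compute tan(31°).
tan(31°) = sin 62° / (1 + cos 62°) = 0.6009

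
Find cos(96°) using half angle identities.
cos(96°) = -√((1 + cos 192°)/2) = -0.1045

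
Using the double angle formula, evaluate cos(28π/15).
cos(28π/15) = 2cos²14π/15 - 1 = 0.9135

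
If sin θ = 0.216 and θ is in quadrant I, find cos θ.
cos θ = 0.9764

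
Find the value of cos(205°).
cos(205°) = -0.9063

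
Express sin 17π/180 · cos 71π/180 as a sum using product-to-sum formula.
sin 17π/180 cos 71π/180 = (1/2)[sin(17π/180+71π/180) + sin(17π/180-71π/180)]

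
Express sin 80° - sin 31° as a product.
sin 80° - sin 31° = 2 cos(55.5°) sin(24.5°)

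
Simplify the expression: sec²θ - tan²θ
sec²θ - tan²θ = 1 (using Pythagorean identity)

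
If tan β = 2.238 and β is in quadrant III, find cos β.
cos β = -0.408 (using tan²β + 1 = sec²β)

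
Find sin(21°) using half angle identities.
sin(21°) = √((1 - cos 42°)/2) = 0.3584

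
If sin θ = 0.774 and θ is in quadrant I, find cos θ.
cos θ = 0.6332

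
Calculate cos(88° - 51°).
cos(88° - 51°) = cos 88° cos 51° + sin 88° sin 51° = 0.7986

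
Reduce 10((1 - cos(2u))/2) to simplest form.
10((1 - cos(2u))/2) = 10(sin²u) (using Power reduction)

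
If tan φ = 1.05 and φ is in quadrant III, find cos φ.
cos φ = -0.6897 (using tan²φ + 1 = sec²φ)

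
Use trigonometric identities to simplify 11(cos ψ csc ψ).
11(cos ψ csc ψ) = 11(cot ψ) (using Reciprocal + quotient)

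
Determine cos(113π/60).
cos(113π/60) = 0.9336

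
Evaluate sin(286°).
sin(286°) = -0.9613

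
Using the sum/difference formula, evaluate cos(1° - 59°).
cos(1° - 59°) = cos 1° cos 59° + sin 1° sin 59° = 0.5299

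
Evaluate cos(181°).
cos(181°) = -0.9998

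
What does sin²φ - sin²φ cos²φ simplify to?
sin²φ - sin²φ cos²φ = sin⁴φ (using Factoring)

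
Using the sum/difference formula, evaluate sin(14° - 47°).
sin(14° - 47°) = sin 14° cos 47° - cos 14° sin 47° = -0.5446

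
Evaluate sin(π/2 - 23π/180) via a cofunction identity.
sin(π/2 - 23π/180) = cos(23π/180) = 0.9205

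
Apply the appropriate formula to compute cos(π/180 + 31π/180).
cos(π/180 + 31π/180) = cos π/180 cos 31π/180 - sin π/180 sin 31π/180 = 0.848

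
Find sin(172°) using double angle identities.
sin(172°) = 2 sin 86° cos 86° = 0.1392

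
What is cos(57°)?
cos(57°) = 0.5446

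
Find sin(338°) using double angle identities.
sin(338°) = 2 sin 169° cos 169° = -0.3746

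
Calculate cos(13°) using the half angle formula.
cos(13°) = √((1 + cos 26°)/2) = 0.9744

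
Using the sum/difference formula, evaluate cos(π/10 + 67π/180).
cos(π/10 + 67π/180) = cos π/10 cos 67π/180 - sin π/10 sin 67π/180 = 0.08716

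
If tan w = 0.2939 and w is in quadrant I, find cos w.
cos w = 0.9594 (using tan²w + 1 = sec²w)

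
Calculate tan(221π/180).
tan(221π/180) = 0.8693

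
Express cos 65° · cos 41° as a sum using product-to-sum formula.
cos 65° cos 41° = (1/2)[cos(65°-41°) + cos(65°+41°)]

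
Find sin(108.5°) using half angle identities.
sin(108.5°) = √((1 - cos 217°)/2) = 0.9483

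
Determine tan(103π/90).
tan(103π/90) = 0.4877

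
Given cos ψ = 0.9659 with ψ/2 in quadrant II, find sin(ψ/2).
sin(ψ/2) = ±√((1 - cos ψ)/2); positive since ψ/2 ∈ QII, so sin(ψ/2) = 0.1306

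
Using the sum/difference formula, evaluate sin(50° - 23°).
sin(50° - 23°) = sin 50° cos 23° - cos 50° sin 23° = 0.454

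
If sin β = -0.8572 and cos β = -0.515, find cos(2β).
cos(2β) = cos²β - sin²β = -0.4696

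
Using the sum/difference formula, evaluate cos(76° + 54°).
cos(76° + 54°) = cos 76° cos 54° - sin 76° sin 54° = -0.6428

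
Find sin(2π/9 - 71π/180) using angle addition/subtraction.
sin(2π/9 - 71π/180) = sin 2π/9 cos 71π/180 - cos 2π/9 sin 71π/180 = -0.515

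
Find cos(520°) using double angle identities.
cos(520°) = 2cos²260° - 1 = -0.9397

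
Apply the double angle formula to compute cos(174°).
cos(174°) = cos²87° - sin²87° = -0.9945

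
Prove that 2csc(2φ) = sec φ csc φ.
LHS = 2/sin(2φ) = 2/(2 sin φ cos φ) = 1/(sin φ cos φ) = (1/cos φ)(1/sin φ) = sec φ csc φ = RHS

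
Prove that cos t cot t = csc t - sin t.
RHS = 1/sin t - sin t = (1 - sin²t)/sin t = cos²t/sin t = cos t · (cos t/sin t) = cos t cot t = LHS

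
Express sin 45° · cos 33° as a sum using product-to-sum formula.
sin 45° cos 33° = (1/2)[sin(45°+33°) + sin(45°-33°)]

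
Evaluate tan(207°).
tan(207°) = 0.5095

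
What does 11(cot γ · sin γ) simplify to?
11(cot γ · sin γ) = 11(cos γ) (using Quotient identity)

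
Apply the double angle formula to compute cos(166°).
cos(166°) = cos²83° - sin²83° = -0.9703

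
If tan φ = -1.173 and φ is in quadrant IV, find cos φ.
cos φ = 0.6488 (using tan²φ + 1 = sec²φ)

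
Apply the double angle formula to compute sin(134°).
sin(134°) = 2 sin 67° cos 67° = 0.7193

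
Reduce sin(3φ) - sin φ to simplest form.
sin(3φ) - sin φ = 2 cos(2φ) sin φ (using Sum-to-product)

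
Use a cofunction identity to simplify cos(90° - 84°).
cos(90° - 84°) = sin(84°)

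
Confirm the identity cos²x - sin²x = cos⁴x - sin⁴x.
RHS = (cos²x - sin²x)(cos²x + sin²x) = (cos²x - sin²x) · 1 = cos²x - sin²x = LHS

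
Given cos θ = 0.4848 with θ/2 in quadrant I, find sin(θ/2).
sin(θ/2) = ±√((1 - cos θ)/2); positive since θ/2 ∈ QI, so sin(θ/2) = 0.5075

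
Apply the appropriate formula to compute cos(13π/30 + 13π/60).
cos(13π/30 + 13π/60) = cos 13π/30 cos 13π/60 - sin 13π/30 sin 13π/60 = -0.454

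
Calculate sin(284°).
sin(284°) = -0.9703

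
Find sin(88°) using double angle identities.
sin(88°) = 2 sin 44° cos 44° = 0.9994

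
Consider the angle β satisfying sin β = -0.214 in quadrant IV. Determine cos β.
cos β = √(1 - sin²β) = 0.9768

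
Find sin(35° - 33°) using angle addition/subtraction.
sin(35° - 33°) = sin 35° cos 33° - cos 35° sin 33° = 0.0349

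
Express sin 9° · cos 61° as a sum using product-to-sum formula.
sin 9° cos 61° = (1/2)[sin(9°+61°) + sin(9°-61°)]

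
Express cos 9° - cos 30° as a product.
cos 9° - cos 30° = -2 sin(19.5°) sin(-10.5°)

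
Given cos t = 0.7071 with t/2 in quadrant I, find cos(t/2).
cos(t/2) = ±√((1 + cos t)/2); positive since t/2 ∈ QI, so cos(t/2) = 0.9239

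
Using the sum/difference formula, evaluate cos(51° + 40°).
cos(51° + 40°) = cos 51° cos 40° - sin 51° sin 40° = -0.01745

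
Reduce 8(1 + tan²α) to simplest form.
8(1 + tan²α) = 8(sec²α) (using Pythagorean identity)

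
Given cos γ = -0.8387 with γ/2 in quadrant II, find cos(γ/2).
cos(γ/2) = ±√((1 + cos γ)/2); negative since γ/2 ∈ QII, so cos(γ/2) = -0.284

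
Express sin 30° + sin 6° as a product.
sin 30° + sin 6° = 2 sin(18°) cos(12°)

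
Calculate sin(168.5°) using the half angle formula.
sin(168.5°) = √((1 - cos 337°)/2) = 0.1994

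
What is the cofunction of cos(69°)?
cos(69°) = sin(90° - 69°) = sin(21°)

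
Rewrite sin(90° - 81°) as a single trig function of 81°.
sin(90° - 81°) = cos(81°)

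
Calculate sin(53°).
sin(53°) = 0.7986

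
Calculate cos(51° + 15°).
cos(51° + 15°) = cos 51° cos 15° - sin 51° sin 15° = 0.4067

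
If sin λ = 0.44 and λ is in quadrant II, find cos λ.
cos λ = -0.898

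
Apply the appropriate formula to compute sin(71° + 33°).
sin(71° + 33°) = sin 71° cos 33° + cos 71° sin 33° = 0.9703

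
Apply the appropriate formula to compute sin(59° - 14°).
sin(59° - 14°) = sin 59° cos 14° - cos 59° sin 14° = √2/2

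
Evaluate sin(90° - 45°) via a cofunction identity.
sin(90° - 45°) = cos(45°) = √2/2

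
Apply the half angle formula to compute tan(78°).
tan(78°) = sin 156° / (1 + cos 156°) = 4.705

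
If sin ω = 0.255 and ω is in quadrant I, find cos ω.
cos ω = 0.9669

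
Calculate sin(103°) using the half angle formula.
sin(103°) = √((1 - cos 206°)/2) = 0.9744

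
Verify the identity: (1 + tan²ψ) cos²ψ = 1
LHS = sec²ψ · cos²ψ = (1/cos²ψ) · cos²ψ = 1 = RHS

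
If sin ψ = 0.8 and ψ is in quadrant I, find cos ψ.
cos ψ = 0.6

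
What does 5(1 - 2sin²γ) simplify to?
5(1 - 2sin²γ) = 5(cos(2γ)) (using Double angle)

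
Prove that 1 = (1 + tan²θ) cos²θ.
RHS = sec²θ · cos²θ = (1/cos²θ) · cos²θ = 1 = LHS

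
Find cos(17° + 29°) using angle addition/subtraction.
cos(17° + 29°) = cos 17° cos 29° - sin 17° sin 29° = 0.6947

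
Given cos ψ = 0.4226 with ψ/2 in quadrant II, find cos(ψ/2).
cos(ψ/2) = ±√((1 + cos ψ)/2); negative since ψ/2 ∈ QII, so cos(ψ/2) = -0.8434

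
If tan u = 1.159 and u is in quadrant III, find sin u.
sin u = -0.7571 (using tan²u + 1 = sec²u)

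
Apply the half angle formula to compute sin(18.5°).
sin(18.5°) = √((1 - cos 37°)/2) = 0.3173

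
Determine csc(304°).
csc(304°) = -1.206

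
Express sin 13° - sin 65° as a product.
sin 13° - sin 65° = 2 cos(39°) sin(-26°)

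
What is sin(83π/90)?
sin(83π/90) = 0.2419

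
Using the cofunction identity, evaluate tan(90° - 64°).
tan(90° - 64°) = cot(64°) = 0.4877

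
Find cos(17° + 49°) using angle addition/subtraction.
cos(17° + 49°) = cos 17° cos 49° - sin 17° sin 49° = 0.4067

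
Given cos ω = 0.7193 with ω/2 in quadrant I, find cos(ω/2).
cos(ω/2) = ±√((1 + cos ω)/2); positive since ω/2 ∈ QI, so cos(ω/2) = 0.9272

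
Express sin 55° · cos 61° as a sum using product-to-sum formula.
sin 55° cos 61° = (1/2)[sin(55°+61°) + sin(55°-61°)]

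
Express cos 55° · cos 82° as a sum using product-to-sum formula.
cos 55° cos 82° = (1/2)[cos(55°-82°) + cos(55°+82°)]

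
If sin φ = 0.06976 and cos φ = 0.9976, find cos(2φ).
cos(2φ) = cos²φ - sin²φ = 0.9903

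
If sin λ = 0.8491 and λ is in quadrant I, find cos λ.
cos λ = 0.5282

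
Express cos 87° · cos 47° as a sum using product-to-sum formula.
cos 87° cos 47° = (1/2)[cos(87°-47°) + cos(87°+47°)]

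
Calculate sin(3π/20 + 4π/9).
sin(3π/20 + 4π/9) = sin 3π/20 cos 4π/9 + cos 3π/20 sin 4π/9 = 0.9563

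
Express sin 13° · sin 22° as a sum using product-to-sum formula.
sin 13° sin 22° = (1/2)[cos(13°-22°) - cos(13°+22°)]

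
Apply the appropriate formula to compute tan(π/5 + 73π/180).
tan(π/5 + 73π/180) = (tan π/5 + tan 73π/180)/(1 - tan π/5 tan 73π/180) = -2.904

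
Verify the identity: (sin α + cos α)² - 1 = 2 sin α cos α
LHS = sin²α + 2 sin α cos α + cos²α - 1 = (sin²α + cos²α) + 2 sin α cos α - 1 = 1 + 2 sin α cos α - 1 = 2 sin α cos α = RHS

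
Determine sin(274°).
sin(274°) = -0.9976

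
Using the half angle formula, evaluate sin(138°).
sin(138°) = √((1 - cos 276°)/2) = 0.6691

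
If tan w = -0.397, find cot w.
cot w = 1/tan w = -2.519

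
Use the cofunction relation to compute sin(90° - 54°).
sin(90° - 54°) = cos(54°) = 0.5878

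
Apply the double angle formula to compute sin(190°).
sin(190°) = 2 sin 95° cos 95° = -0.1736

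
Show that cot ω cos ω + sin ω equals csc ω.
LHS = cos²ω/sin ω + sin ω = (cos²ω + sin²ω)/sin ω = 1/sin ω = csc ω = RHS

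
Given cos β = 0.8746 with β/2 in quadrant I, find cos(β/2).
cos(β/2) = ±√((1 + cos β)/2); positive since β/2 ∈ QI, so cos(β/2) = 0.9681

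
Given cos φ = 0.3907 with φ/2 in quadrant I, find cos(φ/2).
cos(φ/2) = ±√((1 + cos φ)/2); positive since φ/2 ∈ QI, so cos(φ/2) = 0.8339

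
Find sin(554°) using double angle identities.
sin(554°) = 2 sin 277° cos 277° = -0.2419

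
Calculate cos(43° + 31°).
cos(43° + 31°) = cos 43° cos 31° - sin 43° sin 31° = 0.2756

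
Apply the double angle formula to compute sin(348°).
sin(348°) = 2 sin 174° cos 174° = -0.2079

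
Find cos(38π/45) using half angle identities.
cos(38π/45) = -√((1 + cos 76π/45)/2) = -0.8829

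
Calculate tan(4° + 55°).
tan(4° + 55°) = (tan 4° + tan 55°)/(1 - tan 4° tan 55°) = 1.664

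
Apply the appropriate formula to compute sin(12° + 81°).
sin(12° + 81°) = sin 12° cos 81° + cos 12° sin 81° = 0.9986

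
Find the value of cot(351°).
cot(351°) = -6.314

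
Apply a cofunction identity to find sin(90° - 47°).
sin(90° - 47°) = cos(47°) = 0.682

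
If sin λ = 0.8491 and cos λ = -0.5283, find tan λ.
tan λ = sin λ / cos λ = -1.607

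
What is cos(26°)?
cos(26°) = 0.8988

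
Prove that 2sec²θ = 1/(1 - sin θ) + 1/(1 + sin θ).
RHS = [(1 + sin θ) + (1 - sin θ)] / [(1 - sin θ)(1 + sin θ)] = 2/(1 - sin²θ) = 2/cos²θ = 2sec²θ = LHS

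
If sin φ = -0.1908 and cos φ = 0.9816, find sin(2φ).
sin(2φ) = 2 sin φ cos φ = -0.3746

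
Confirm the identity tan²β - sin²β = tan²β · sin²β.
LHS = sin²β/cos²β - sin²β = sin²β(1/cos²β - 1) = sin²β · (1 - cos²β)/cos²β = sin²β · sin²β/cos²β = sin²β · tan²β = RHS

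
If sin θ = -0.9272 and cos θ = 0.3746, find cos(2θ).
cos(2θ) = cos²θ - sin²θ = -0.7194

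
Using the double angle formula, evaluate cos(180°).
cos(180°) = cos²90° - sin²90° = -1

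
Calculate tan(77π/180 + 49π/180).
tan(77π/180 + 49π/180) = (tan 77π/180 + tan 49π/180)/(1 - tan 77π/180 tan 49π/180) = -1.376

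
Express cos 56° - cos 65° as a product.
cos 56° - cos 65° = -2 sin(60.5°) sin(-4.5°)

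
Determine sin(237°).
sin(237°) = -0.8387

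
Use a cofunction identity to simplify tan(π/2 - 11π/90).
tan(π/2 - 11π/90) = cot(11π/90)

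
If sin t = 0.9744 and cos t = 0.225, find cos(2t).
cos(2t) = cos²t - sin²t = -0.8988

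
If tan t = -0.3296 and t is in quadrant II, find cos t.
cos t = -0.9497 (using tan²t + 1 = sec²t)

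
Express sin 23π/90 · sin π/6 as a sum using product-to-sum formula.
sin 23π/90 sin π/6 = (1/2)[cos(23π/90-π/6) - cos(23π/90+π/6)]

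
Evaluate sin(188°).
sin(188°) = -0.1392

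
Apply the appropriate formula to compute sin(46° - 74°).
sin(46° - 74°) = sin 46° cos 74° - cos 46° sin 74° = -0.4695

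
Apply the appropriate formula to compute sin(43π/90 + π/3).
sin(43π/90 + π/3) = sin 43π/90 cos π/3 + cos 43π/90 sin π/3 = 0.5592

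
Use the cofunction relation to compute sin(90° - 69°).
sin(90° - 69°) = cos(69°) = 0.3584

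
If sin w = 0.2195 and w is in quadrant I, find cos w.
cos w = 0.9756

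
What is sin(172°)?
sin(172°) = 0.1392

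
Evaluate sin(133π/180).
sin(133π/180) = 0.7314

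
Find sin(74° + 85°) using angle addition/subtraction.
sin(74° + 85°) = sin 74° cos 85° + cos 74° sin 85° = 0.3584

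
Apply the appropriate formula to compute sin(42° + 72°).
sin(42° + 72°) = sin 42° cos 72° + cos 42° sin 72° = 0.9135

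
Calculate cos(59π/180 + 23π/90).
cos(59π/180 + 23π/90) = cos 59π/180 cos 23π/90 - sin 59π/180 sin 23π/90 = -(√6-√2)/4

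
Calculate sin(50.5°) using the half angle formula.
sin(50.5°) = √((1 - cos 101°)/2) = 0.7716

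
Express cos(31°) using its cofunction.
cos(31°) = sin(90° - 31°) = sin(59°)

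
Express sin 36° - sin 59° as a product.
sin 36° - sin 59° = 2 cos(47.5°) sin(-11.5°)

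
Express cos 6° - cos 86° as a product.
cos 6° - cos 86° = -2 sin(46°) sin(-40°)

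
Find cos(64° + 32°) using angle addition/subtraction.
cos(64° + 32°) = cos 64° cos 32° - sin 64° sin 32° = -0.1045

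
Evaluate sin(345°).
sin(345°) = -(√6-√2)/4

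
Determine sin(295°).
sin(295°) = -0.9063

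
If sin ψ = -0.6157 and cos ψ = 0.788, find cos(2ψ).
cos(2ψ) = cos²ψ - sin²ψ = 0.2419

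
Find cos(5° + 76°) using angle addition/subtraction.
cos(5° + 76°) = cos 5° cos 76° - sin 5° sin 76° = 0.1564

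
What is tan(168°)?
tan(168°) = -0.2126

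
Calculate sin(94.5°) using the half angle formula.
sin(94.5°) = √((1 - cos 189°)/2) = 0.9969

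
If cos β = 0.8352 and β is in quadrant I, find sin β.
sin β = 0.5499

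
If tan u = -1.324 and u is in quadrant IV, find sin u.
sin u = -0.798 (using tan²u + 1 = sec²u)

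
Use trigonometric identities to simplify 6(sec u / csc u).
6(sec u / csc u) = 6(tan u) (using Reciprocal identities)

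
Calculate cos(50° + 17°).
cos(50° + 17°) = cos 50° cos 17° - sin 50° sin 17° = 0.3907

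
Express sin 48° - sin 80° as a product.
sin 48° - sin 80° = 2 cos(64°) sin(-16°)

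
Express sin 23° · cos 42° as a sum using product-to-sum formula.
sin 23° cos 42° = (1/2)[sin(23°+42°) + sin(23°-42°)]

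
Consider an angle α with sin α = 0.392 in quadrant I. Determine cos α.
cos α = √(1 - sin²α) = 0.92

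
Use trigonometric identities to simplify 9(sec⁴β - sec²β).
9(sec⁴β - sec²β) = 9(tan⁴β + tan²β) (using Pythagorean)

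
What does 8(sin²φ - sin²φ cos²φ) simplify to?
8(sin²φ - sin²φ cos²φ) = 8(sin⁴φ) (using Factoring)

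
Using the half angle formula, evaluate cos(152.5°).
cos(152.5°) = -√((1 + cos 305°)/2) = -0.887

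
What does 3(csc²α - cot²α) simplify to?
3(csc²α - cot²α) = 3 (using Pythagorean identity)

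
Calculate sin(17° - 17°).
sin(17° - 17°) = sin 17° cos 17° - cos 17° sin 17° = 0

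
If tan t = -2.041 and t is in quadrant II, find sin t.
sin t = 0.898 (using tan²t + 1 = sec²t)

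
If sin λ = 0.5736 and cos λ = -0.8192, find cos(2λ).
cos(2λ) = cos²λ - sin²λ = 0.3421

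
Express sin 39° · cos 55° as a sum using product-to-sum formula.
sin 39° cos 55° = (1/2)[sin(39°+55°) + sin(39°-55°)]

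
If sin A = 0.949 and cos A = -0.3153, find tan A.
tan A = sin A / cos A = -3.01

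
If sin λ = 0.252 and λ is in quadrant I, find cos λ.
cos λ = 0.9677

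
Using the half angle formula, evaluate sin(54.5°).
sin(54.5°) = √((1 - cos 109°)/2) = 0.8141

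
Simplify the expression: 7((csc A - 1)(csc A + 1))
7((csc A - 1)(csc A + 1)) = 7(cot²A) (using Diff. of squares)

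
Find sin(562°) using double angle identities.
sin(562°) = 2 sin 281° cos 281° = -0.3746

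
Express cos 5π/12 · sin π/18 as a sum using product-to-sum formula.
cos 5π/12 sin π/18 = (1/2)[sin(5π/12+π/18) - sin(5π/12-π/18)]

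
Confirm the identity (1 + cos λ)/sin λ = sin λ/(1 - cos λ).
RHS = sin λ(1 + cos λ) / ((1 - cos λ)(1 + cos λ)) = sin λ(1 + cos λ) / (1 - cos²λ) = sin λ(1 + cos λ) / sin²λ = (1 + cos λ)/sin λ = LHS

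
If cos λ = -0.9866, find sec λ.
sec λ = 1/cos λ = -1.014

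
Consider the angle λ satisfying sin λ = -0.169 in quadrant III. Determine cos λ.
cos λ = ±√(1 - sin²λ) = -0.9856 (negative in QIII)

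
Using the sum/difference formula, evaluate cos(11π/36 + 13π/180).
cos(11π/36 + 13π/180) = cos 11π/36 cos 13π/180 - sin 11π/36 sin 13π/180 = 0.3746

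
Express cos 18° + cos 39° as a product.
cos 18° + cos 39° = 2 cos(28.5°) cos(-10.5°)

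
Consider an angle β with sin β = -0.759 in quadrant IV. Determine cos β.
cos β = √(1 - sin²β) = 0.6511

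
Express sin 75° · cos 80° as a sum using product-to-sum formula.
sin 75° cos 80° = (1/2)[sin(75°+80°) + sin(75°-80°)]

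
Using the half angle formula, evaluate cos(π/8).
cos(π/8) = √((1 + cos π/4)/2) = √(2+√2)/2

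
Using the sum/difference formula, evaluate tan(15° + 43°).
tan(15° + 43°) = (tan 15° + tan 43°)/(1 - tan 15° tan 43°) = 1.6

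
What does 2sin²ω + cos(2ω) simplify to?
2sin²ω + cos(2ω) = 1 (using Double angle)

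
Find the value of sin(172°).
sin(172°) = 0.1392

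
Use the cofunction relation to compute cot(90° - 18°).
cot(90° - 18°) = tan(18°) = 0.3249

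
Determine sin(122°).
sin(122°) = 0.848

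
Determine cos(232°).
cos(232°) = -0.6157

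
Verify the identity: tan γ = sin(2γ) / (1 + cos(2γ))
RHS = 2 sin γ cos γ / (2cos²γ) = sin γ/cos γ = tan γ = LHS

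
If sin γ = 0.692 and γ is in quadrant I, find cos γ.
cos γ = 0.7219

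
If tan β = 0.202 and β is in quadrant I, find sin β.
sin β = 0.198 (using tan²β + 1 = sec²β)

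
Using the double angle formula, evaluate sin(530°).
sin(530°) = 2 sin 265° cos 265° = 0.1736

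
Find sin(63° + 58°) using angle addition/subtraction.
sin(63° + 58°) = sin 63° cos 58° + cos 63° sin 58° = 0.8572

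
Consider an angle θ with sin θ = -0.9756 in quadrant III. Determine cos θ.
cos θ = ±√(1 - sin²θ) = -0.2196 (negative in QIII)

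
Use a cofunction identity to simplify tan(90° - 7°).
tan(90° - 7°) = cot(7°)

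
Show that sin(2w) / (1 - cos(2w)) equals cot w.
LHS = 2 sin w cos w / (2sin²w) = cos w/sin w = cot w = RHS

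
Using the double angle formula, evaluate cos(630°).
cos(630°) = 1 - 2sin²315° = 0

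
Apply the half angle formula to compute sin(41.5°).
sin(41.5°) = √((1 - cos 83°)/2) = 0.6626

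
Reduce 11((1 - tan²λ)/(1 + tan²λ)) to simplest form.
11((1 - tan²λ)/(1 + tan²λ)) = 11(cos(2λ)) (using Double angle)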